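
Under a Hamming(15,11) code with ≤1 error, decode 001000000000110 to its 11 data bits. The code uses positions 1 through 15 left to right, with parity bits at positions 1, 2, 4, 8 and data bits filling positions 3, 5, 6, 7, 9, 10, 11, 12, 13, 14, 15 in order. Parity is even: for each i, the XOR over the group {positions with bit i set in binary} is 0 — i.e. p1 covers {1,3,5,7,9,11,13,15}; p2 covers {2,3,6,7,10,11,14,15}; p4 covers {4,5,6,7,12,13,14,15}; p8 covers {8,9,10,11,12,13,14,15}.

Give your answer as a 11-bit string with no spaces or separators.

s1 (pos 1,3,5,7,9,11,13,15): 0⊕1⊕0⊕0⊕0⊕0⊕1⊕0 = 0
s2 (pos 2,3,6,7,10,11,14,15): 0⊕1⊕0⊕0⊕0⊕0⊕1⊕0 = 0
s4 (pos 4,5,6,7,12,13,14,15): 0⊕0⊕0⊕0⊕0⊕1⊕1⊕0 = 0
s8 (pos 8,9,10,11,12,13,14,15): 0⊕0⊕0⊕0⊕0⊕1⊕1⊕0 = 0
Syndrome s8…s1 = 0000 → no error.
Read data bits from positions 3,5,6,7,9,10,11,12,13,14,15: 10000000110

10000000110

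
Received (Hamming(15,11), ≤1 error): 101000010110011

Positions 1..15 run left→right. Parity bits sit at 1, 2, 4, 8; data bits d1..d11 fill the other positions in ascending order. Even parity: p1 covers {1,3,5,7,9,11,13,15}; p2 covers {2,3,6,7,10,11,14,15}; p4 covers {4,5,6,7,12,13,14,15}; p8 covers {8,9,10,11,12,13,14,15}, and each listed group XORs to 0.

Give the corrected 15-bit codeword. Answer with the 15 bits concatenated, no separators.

101000010010011

s1 (pos 1,3,5,7,9,11,13,15): 1⊕1⊕0⊕0⊕0⊕1⊕0⊕1 = 0
s2 (pos 2,3,6,7,10,11,14,15): 0⊕1⊕0⊕0⊕1⊕1⊕1⊕1 = 1
s4 (pos 4,5,6,7,12,13,14,15): 0⊕0⊕0⊕0⊕0⊕0⊕1⊕1 = 0
s8 (pos 8,9,10,11,12,13,14,15): 1⊕0⊕1⊕1⊕0⊕0⊕1⊕1 = 1
Syndrome s8…s1 = 1010 → error at position 10.
Flip position 10: 101000010110011 → 101000010010011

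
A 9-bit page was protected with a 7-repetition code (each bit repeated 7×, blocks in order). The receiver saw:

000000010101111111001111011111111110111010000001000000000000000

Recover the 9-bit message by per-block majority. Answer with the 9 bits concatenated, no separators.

Block 1 (0000000): 0 ones → 0
Block 2 (1010111): 5 ones → 1
Block 3 (1111001): 5 ones → 1
Block 4 (1110111): 6 ones → 1
Block 5 (1111111): 7 ones → 1
Block 6 (0111010): 4 ones → 1
Block 7 (0000010): 1 one → 0
Block 8 (0000000): 0 ones → 0
Block 9 (0000000): 0 ones → 0

011111000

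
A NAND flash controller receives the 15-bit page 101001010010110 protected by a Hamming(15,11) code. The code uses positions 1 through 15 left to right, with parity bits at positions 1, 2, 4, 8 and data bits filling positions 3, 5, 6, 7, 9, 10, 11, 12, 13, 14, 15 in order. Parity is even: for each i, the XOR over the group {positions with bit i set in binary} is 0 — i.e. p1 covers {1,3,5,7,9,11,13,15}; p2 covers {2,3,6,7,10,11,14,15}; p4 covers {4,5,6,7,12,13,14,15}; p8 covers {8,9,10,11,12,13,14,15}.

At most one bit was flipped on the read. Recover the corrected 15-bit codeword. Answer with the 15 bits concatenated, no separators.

101101010010110

s1 (pos 1,3,5,7,9,11,13,15): 1⊕1⊕0⊕0⊕0⊕1⊕1⊕0 = 0
s2 (pos 2,3,6,7,10,11,14,15): 0⊕1⊕1⊕0⊕0⊕1⊕1⊕0 = 0
s4 (pos 4,5,6,7,12,13,14,15): 0⊕0⊕1⊕0⊕0⊕1⊕1⊕0 = 1
s8 (pos 8,9,10,11,12,13,14,15): 1⊕0⊕0⊕1⊕0⊕1⊕1⊕0 = 0
Syndrome s8…s1 = 0100 → error at position 4.
Flip position 4: 101001010010110 → 101101010010110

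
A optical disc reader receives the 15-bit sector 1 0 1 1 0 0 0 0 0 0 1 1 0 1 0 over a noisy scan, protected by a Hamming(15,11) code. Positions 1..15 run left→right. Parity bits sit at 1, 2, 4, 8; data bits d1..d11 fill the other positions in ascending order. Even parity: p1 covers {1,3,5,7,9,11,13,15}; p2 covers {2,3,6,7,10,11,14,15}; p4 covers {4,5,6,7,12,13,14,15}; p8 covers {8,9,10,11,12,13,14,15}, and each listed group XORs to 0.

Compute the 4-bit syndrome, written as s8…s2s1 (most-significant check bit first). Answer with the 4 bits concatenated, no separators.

1111

s1 (pos 1,3,5,7,9,11,13,15): 1⊕1⊕0⊕0⊕0⊕1⊕0⊕0 = 1
s2 (pos 2,3,6,7,10,11,14,15): 0⊕1⊕0⊕0⊕0⊕1⊕1⊕0 = 1
s4 (pos 4,5,6,7,12,13,14,15): 1⊕0⊕0⊕0⊕1⊕0⊕1⊕0 = 1
s8 (pos 8,9,10,11,12,13,14,15): 0⊕0⊕0⊕1⊕1⊕0⊕1⊕0 = 1
Syndrome s8…s1 = 1111 → error at position 15.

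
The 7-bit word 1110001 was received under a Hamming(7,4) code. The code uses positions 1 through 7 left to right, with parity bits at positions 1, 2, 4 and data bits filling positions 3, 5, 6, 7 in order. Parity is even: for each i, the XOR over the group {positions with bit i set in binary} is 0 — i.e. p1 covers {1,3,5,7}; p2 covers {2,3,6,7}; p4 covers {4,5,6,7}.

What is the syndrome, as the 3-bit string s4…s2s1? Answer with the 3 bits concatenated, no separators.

s1 (pos 1,3,5,7): 1⊕1⊕0⊕1 = 1
s2 (pos 2,3,6,7): 1⊕1⊕0⊕1 = 1
s4 (pos 4,5,6,7): 0⊕0⊕0⊕1 = 1
Syndrome s4…s1 = 111 → error at position 7.

111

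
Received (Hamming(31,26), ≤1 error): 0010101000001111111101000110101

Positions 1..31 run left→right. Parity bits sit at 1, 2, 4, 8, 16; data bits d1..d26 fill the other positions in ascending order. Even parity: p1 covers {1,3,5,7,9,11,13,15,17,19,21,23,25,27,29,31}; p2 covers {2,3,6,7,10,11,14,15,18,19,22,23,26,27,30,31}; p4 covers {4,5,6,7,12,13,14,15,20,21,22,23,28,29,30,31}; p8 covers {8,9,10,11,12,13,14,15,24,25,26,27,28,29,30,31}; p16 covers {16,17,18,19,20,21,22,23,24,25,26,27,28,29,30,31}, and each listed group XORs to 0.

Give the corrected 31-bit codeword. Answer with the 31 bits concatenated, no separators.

s1 (pos 1,3,5,7,9,11,13,15,17,19,21,23,25,27,29,31): 0⊕1⊕1⊕1⊕0⊕0⊕1⊕1⊕1⊕1⊕0⊕0⊕0⊕1⊕1⊕1 = 0
s2 (pos 2,3,6,7,10,11,14,15,18,19,22,23,26,27,30,31): 0⊕1⊕0⊕1⊕0⊕0⊕1⊕1⊕1⊕1⊕1⊕0⊕1⊕1⊕0⊕1 = 0
s4 (pos 4,5,6,7,12,13,14,15,20,21,22,23,28,29,30,31): 0⊕1⊕0⊕1⊕0⊕1⊕1⊕1⊕1⊕0⊕1⊕0⊕0⊕1⊕0⊕1 = 1
s8 (pos 8,9,10,11,12,13,14,15,24,25,26,27,28,29,30,31): 0⊕0⊕0⊕0⊕0⊕1⊕1⊕1⊕0⊕0⊕1⊕1⊕0⊕1⊕0⊕1 = 1
s16 (pos 16,17,18,19,20,21,22,23,24,25,26,27,28,29,30,31): 1⊕1⊕1⊕1⊕1⊕0⊕1⊕0⊕0⊕0⊕1⊕1⊕0⊕1⊕0⊕1 = 0
Syndrome s16…s1 = 01100 → error at position 12.
Flip position 12: 0010101000001111111101000110101 → 0010101000011111111101000110101

0010101000011111111101000110101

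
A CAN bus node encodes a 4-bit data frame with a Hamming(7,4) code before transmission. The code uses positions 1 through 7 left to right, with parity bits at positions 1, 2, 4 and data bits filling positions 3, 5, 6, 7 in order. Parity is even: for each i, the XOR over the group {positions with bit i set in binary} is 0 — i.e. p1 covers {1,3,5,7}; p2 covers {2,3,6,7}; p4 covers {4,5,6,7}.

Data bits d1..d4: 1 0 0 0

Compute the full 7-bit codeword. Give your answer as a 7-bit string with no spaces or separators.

Place data at non-parity positions: p1 p2 1 p4 0 0 0
p1 (pos 1,3,5,7): XOR of data positions = 1⊕0⊕0 = 1
p2 (pos 2,3,6,7): XOR of data positions = 1⊕0⊕0 = 1
p4 (pos 4,5,6,7): XOR of data positions = 0⊕0⊕0 = 0
Codeword: 1110000

1110000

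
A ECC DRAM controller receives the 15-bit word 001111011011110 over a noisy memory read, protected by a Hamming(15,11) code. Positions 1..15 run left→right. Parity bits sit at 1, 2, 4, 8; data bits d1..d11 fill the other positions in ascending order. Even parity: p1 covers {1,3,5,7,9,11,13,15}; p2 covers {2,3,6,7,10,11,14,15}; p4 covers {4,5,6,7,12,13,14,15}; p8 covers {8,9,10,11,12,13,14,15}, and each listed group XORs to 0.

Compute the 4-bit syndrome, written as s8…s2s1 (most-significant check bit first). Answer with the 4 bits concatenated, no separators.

s1 (pos 1,3,5,7,9,11,13,15): 0⊕1⊕1⊕0⊕1⊕1⊕1⊕0 = 1
s2 (pos 2,3,6,7,10,11,14,15): 0⊕1⊕1⊕0⊕0⊕1⊕1⊕0 = 0
s4 (pos 4,5,6,7,12,13,14,15): 1⊕1⊕1⊕0⊕1⊕1⊕1⊕0 = 0
s8 (pos 8,9,10,11,12,13,14,15): 1⊕1⊕0⊕1⊕1⊕1⊕1⊕0 = 0
Syndrome s8…s1 = 0001 → error at position 1.

0001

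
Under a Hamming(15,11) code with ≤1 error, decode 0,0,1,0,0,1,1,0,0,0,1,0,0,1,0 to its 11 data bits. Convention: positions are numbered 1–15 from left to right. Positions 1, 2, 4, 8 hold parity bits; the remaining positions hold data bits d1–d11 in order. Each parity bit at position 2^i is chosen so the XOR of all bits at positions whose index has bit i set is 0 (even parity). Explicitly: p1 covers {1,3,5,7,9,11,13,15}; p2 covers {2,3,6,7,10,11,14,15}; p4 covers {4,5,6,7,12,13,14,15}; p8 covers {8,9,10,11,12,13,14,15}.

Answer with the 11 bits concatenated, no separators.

s1 (pos 1,3,5,7,9,11,13,15): 0⊕1⊕0⊕1⊕0⊕1⊕0⊕0 = 1
s2 (pos 2,3,6,7,10,11,14,15): 0⊕1⊕1⊕1⊕0⊕1⊕1⊕0 = 1
s4 (pos 4,5,6,7,12,13,14,15): 0⊕0⊕1⊕1⊕0⊕0⊕1⊕0 = 1
s8 (pos 8,9,10,11,12,13,14,15): 0⊕0⊕0⊕1⊕0⊕0⊕1⊕0 = 0
Syndrome s8…s1 = 0111 → error at position 7.
Flip position 7: 001001100010010 → 001001000010010
Read data bits from positions 3,5,6,7,9,10,11,12,13,14,15: 10100010010

10100010010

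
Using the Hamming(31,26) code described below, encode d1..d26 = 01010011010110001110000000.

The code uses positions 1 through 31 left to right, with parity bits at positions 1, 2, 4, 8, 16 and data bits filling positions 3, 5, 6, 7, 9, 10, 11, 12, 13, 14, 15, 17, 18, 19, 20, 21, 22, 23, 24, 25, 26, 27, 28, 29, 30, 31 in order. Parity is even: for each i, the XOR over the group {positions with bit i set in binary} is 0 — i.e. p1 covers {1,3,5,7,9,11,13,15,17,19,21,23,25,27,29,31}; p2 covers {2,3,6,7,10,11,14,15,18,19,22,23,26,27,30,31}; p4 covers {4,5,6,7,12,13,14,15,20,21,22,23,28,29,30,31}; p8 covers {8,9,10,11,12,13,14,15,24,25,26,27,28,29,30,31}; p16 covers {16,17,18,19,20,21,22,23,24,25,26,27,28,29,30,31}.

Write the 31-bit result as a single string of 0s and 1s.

1000101000110101110001110000000

Place data at non-parity positions: p1 p2 0 p4 1 0 1 p8 0 0 1 1 0 1 0 p16 1 1 0 0 0 1 1 1 0 0 0 0 0 0 0
p1 (pos 1,3,5,7,9,11,13,15,17,19,21,23,25,27,29,31): XOR of data positions = 0⊕1⊕1⊕0⊕1⊕0⊕0⊕1⊕0⊕0⊕1⊕0⊕0⊕0⊕0 = 1
p2 (pos 2,3,6,7,10,11,14,15,18,19,22,23,26,27,30,31): XOR of data positions = 0⊕0⊕1⊕0⊕1⊕1⊕0⊕1⊕0⊕1⊕1⊕0⊕0⊕0⊕0 = 0
p4 (pos 4,5,6,7,12,13,14,15,20,21,22,23,28,29,30,31): XOR of data positions = 1⊕0⊕1⊕1⊕0⊕1⊕0⊕0⊕0⊕1⊕1⊕0⊕0⊕0⊕0 = 0
p8 (pos 8,9,10,11,12,13,14,15,24,25,26,27,28,29,30,31): XOR of data positions = 0⊕0⊕1⊕1⊕0⊕1⊕0⊕1⊕0⊕0⊕0⊕0⊕0⊕0⊕0 = 0
p16 (pos 16,17,18,19,20,21,22,23,24,25,26,27,28,29,30,31): XOR of data positions = 1⊕1⊕0⊕0⊕0⊕1⊕1⊕1⊕0⊕0⊕0⊕0⊕0⊕0⊕0 = 1
Codeword: 1000101000110101110001110000000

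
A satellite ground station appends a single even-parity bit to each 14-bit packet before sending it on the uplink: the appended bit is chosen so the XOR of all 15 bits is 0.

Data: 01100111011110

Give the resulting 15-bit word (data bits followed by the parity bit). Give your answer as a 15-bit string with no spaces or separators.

011001110111101

XOR of the 14 data bits: 0⊕1⊕1⊕0⊕0⊕1⊕1⊕1⊕0⊕1⊕1⊕1⊕1⊕0 = 1
Parity bit = 1 (so all 15 bits XOR to 0).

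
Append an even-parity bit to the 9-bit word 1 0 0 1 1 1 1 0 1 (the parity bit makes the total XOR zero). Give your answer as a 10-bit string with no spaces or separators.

XOR of the 9 data bits: 1⊕0⊕0⊕1⊕1⊕1⊕1⊕0⊕1 = 0
Parity bit = 0 (so all 10 bits XOR to 0).

1001111010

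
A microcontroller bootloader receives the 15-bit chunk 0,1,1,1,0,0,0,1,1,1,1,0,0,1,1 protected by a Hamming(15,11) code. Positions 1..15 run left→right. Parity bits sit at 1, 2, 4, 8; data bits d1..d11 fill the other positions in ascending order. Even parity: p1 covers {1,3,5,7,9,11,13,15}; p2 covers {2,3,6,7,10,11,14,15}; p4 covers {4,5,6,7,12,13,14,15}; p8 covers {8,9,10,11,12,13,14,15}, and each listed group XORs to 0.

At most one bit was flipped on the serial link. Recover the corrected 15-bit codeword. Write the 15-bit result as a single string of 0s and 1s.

s1 (pos 1,3,5,7,9,11,13,15): 0⊕1⊕0⊕0⊕1⊕1⊕0⊕1 = 0
s2 (pos 2,3,6,7,10,11,14,15): 1⊕1⊕0⊕0⊕1⊕1⊕1⊕1 = 0
s4 (pos 4,5,6,7,12,13,14,15): 1⊕0⊕0⊕0⊕0⊕0⊕1⊕1 = 1
s8 (pos 8,9,10,11,12,13,14,15): 1⊕1⊕1⊕1⊕0⊕0⊕1⊕1 = 0
Syndrome s8…s1 = 0100 → error at position 4.
Flip position 4: 011100011110011 → 011000011110011

011000011110011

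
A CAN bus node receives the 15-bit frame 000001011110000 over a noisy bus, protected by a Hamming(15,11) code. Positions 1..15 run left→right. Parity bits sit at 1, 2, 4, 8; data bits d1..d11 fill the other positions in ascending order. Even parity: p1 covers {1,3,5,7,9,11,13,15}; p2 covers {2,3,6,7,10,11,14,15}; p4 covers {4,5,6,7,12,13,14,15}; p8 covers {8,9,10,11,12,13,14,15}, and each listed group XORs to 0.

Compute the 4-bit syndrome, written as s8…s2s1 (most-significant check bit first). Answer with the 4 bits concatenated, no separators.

s1 (pos 1,3,5,7,9,11,13,15): 0⊕0⊕0⊕0⊕1⊕1⊕0⊕0 = 0
s2 (pos 2,3,6,7,10,11,14,15): 0⊕0⊕1⊕0⊕1⊕1⊕0⊕0 = 1
s4 (pos 4,5,6,7,12,13,14,15): 0⊕0⊕1⊕0⊕0⊕0⊕0⊕0 = 1
s8 (pos 8,9,10,11,12,13,14,15): 1⊕1⊕1⊕1⊕0⊕0⊕0⊕0 = 0
Syndrome s8…s1 = 0110 → error at position 6.

0110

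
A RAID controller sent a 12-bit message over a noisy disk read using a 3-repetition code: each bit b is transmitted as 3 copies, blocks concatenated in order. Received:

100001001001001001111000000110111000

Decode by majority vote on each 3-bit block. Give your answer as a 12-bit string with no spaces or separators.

000000100110

Block 1 (100): 1 one → 0
Block 2 (001): 1 one → 0
Block 3 (001): 1 one → 0
Block 4 (001): 1 one → 0
Block 5 (001): 1 one → 0
Block 6 (001): 1 one → 0
Block 7 (111): 3 ones → 1
Block 8 (000): 0 ones → 0
Block 9 (000): 0 ones → 0
Block 10 (110): 2 ones → 1
Block 11 (111): 3 ones → 1
Block 12 (000): 0 ones → 0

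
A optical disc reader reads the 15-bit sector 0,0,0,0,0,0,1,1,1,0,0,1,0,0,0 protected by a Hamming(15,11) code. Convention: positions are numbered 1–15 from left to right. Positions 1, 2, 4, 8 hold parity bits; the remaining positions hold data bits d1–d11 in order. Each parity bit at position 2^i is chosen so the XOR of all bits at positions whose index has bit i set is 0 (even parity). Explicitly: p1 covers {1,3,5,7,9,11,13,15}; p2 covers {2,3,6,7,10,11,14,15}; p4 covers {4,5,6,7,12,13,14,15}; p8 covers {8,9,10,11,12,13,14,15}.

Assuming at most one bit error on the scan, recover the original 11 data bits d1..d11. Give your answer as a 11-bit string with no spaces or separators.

s1 (pos 1,3,5,7,9,11,13,15): 0⊕0⊕0⊕1⊕1⊕0⊕0⊕0 = 0
s2 (pos 2,3,6,7,10,11,14,15): 0⊕0⊕0⊕1⊕0⊕0⊕0⊕0 = 1
s4 (pos 4,5,6,7,12,13,14,15): 0⊕0⊕0⊕1⊕1⊕0⊕0⊕0 = 0
s8 (pos 8,9,10,11,12,13,14,15): 1⊕1⊕0⊕0⊕1⊕0⊕0⊕0 = 1
Syndrome s8…s1 = 1010 → error at position 10.
Flip position 10: 000000111001000 → 000000111101000
Read data bits from positions 3,5,6,7,9,10,11,12,13,14,15: 00011101000

00011101000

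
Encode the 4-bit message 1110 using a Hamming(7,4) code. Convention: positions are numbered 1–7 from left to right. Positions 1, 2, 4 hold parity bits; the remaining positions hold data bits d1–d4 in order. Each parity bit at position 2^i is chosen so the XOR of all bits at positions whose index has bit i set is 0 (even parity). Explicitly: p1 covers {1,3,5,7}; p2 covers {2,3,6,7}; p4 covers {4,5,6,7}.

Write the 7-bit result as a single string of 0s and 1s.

0010110

Place data at non-parity positions: p1 p2 1 p4 1 1 0
p1 (pos 1,3,5,7): XOR of data positions = 1⊕1⊕0 = 0
p2 (pos 2,3,6,7): XOR of data positions = 1⊕1⊕0 = 0
p4 (pos 4,5,6,7): XOR of data positions = 1⊕1⊕0 = 0
Codeword: 0010110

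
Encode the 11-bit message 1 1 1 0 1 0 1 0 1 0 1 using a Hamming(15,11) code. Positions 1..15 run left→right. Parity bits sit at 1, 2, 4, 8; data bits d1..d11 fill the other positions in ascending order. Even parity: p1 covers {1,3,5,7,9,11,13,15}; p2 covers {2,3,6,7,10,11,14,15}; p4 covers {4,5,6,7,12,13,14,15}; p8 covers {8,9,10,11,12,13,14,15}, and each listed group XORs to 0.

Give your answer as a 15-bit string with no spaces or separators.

Place data at non-parity positions: p1 p2 1 p4 1 1 0 p8 1 0 1 0 1 0 1
p1 (pos 1,3,5,7,9,11,13,15): XOR of data positions = 1⊕1⊕0⊕1⊕1⊕1⊕1 = 0
p2 (pos 2,3,6,7,10,11,14,15): XOR of data positions = 1⊕1⊕0⊕0⊕1⊕0⊕1 = 0
p4 (pos 4,5,6,7,12,13,14,15): XOR of data positions = 1⊕1⊕0⊕0⊕1⊕0⊕1 = 0
p8 (pos 8,9,10,11,12,13,14,15): XOR of data positions = 1⊕0⊕1⊕0⊕1⊕0⊕1 = 0
Codeword: 001011001010101

001011001010101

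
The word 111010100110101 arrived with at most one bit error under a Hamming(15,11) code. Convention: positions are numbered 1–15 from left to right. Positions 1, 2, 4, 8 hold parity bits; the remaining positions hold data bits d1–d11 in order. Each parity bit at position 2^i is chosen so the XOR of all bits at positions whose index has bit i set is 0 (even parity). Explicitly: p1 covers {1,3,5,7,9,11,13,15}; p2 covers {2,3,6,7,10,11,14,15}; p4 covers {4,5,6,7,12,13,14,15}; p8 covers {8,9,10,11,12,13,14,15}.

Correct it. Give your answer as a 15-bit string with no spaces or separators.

s1 (pos 1,3,5,7,9,11,13,15): 1⊕1⊕1⊕1⊕0⊕1⊕1⊕1 = 1
s2 (pos 2,3,6,7,10,11,14,15): 1⊕1⊕0⊕1⊕1⊕1⊕0⊕1 = 0
s4 (pos 4,5,6,7,12,13,14,15): 0⊕1⊕0⊕1⊕0⊕1⊕0⊕1 = 0
s8 (pos 8,9,10,11,12,13,14,15): 0⊕0⊕1⊕1⊕0⊕1⊕0⊕1 = 0
Syndrome s8…s1 = 0001 → error at position 1.
Flip position 1: 111010100110101 → 011010100110101

011010100110101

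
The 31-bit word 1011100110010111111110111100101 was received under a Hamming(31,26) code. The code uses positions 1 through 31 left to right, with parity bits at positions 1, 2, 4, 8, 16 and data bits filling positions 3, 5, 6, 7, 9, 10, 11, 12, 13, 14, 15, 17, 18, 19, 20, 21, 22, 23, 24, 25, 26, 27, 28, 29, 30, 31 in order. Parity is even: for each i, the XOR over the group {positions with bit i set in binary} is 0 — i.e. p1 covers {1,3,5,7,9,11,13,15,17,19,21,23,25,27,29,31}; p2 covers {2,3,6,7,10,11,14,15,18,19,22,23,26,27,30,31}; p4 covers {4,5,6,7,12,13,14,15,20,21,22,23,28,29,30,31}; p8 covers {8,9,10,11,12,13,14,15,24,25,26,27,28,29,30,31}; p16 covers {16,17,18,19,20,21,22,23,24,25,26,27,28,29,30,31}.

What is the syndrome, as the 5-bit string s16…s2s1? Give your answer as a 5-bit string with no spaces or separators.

00000

s1 (pos 1,3,5,7,9,11,13,15,17,19,21,23,25,27,29,31): 1⊕1⊕1⊕0⊕1⊕0⊕0⊕1⊕1⊕1⊕1⊕1⊕1⊕0⊕1⊕1 = 0
s2 (pos 2,3,6,7,10,11,14,15,18,19,22,23,26,27,30,31): 0⊕1⊕0⊕0⊕0⊕0⊕1⊕1⊕1⊕1⊕0⊕1⊕1⊕0⊕0⊕1 = 0
s4 (pos 4,5,6,7,12,13,14,15,20,21,22,23,28,29,30,31): 1⊕1⊕0⊕0⊕1⊕0⊕1⊕1⊕1⊕1⊕0⊕1⊕0⊕1⊕0⊕1 = 0
s8 (pos 8,9,10,11,12,13,14,15,24,25,26,27,28,29,30,31): 1⊕1⊕0⊕0⊕1⊕0⊕1⊕1⊕1⊕1⊕1⊕0⊕0⊕1⊕0⊕1 = 0
s16 (pos 16,17,18,19,20,21,22,23,24,25,26,27,28,29,30,31): 1⊕1⊕1⊕1⊕1⊕1⊕0⊕1⊕1⊕1⊕1⊕0⊕0⊕1⊕0⊕1 = 0
Syndrome s16…s1 = 00000 → no error.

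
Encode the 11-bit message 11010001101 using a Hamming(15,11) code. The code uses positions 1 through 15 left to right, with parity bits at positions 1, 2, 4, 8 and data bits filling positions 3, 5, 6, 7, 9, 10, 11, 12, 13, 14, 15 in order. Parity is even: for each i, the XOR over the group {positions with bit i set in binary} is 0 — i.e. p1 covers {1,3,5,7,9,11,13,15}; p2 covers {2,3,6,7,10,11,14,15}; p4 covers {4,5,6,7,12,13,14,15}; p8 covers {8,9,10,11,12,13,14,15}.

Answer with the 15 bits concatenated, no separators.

111110110001101

Place data at non-parity positions: p1 p2 1 p4 1 0 1 p8 0 0 0 1 1 0 1
p1 (pos 1,3,5,7,9,11,13,15): XOR of data positions = 1⊕1⊕1⊕0⊕0⊕1⊕1 = 1
p2 (pos 2,3,6,7,10,11,14,15): XOR of data positions = 1⊕0⊕1⊕0⊕0⊕0⊕1 = 1
p4 (pos 4,5,6,7,12,13,14,15): XOR of data positions = 1⊕0⊕1⊕1⊕1⊕0⊕1 = 1
p8 (pos 8,9,10,11,12,13,14,15): XOR of data positions = 0⊕0⊕0⊕1⊕1⊕0⊕1 = 1
Codeword: 111110110001101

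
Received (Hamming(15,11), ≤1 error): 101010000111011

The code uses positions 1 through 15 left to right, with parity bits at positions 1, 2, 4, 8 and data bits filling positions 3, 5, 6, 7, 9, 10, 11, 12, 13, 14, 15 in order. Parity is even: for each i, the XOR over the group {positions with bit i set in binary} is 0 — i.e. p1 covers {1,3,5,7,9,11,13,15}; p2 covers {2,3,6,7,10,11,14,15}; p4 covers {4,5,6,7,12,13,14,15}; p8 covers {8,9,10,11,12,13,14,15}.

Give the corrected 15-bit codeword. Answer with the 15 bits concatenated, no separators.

s1 (pos 1,3,5,7,9,11,13,15): 1⊕1⊕1⊕0⊕0⊕1⊕0⊕1 = 1
s2 (pos 2,3,6,7,10,11,14,15): 0⊕1⊕0⊕0⊕1⊕1⊕1⊕1 = 1
s4 (pos 4,5,6,7,12,13,14,15): 0⊕1⊕0⊕0⊕1⊕0⊕1⊕1 = 0
s8 (pos 8,9,10,11,12,13,14,15): 0⊕0⊕1⊕1⊕1⊕0⊕1⊕1 = 1
Syndrome s8…s1 = 1011 → error at position 11.
Flip position 11: 101010000111011 → 101010000101011

101010000101011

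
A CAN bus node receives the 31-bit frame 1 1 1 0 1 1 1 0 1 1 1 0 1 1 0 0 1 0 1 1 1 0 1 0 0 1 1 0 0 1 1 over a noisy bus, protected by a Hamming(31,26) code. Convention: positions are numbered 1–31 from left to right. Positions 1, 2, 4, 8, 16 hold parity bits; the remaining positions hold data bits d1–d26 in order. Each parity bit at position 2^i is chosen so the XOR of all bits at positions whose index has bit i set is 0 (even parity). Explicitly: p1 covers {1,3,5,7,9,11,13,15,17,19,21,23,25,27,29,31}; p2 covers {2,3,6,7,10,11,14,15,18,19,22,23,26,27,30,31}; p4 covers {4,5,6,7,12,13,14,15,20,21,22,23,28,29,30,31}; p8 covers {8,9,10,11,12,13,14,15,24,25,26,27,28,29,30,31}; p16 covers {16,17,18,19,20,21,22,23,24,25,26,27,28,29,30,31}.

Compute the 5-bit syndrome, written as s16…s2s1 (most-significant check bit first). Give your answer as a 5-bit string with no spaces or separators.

11011

s1 (pos 1,3,5,7,9,11,13,15,17,19,21,23,25,27,29,31): 1⊕1⊕1⊕1⊕1⊕1⊕1⊕0⊕1⊕1⊕1⊕1⊕0⊕1⊕0⊕1 = 1
s2 (pos 2,3,6,7,10,11,14,15,18,19,22,23,26,27,30,31): 1⊕1⊕1⊕1⊕1⊕1⊕1⊕0⊕0⊕1⊕0⊕1⊕1⊕1⊕1⊕1 = 1
s4 (pos 4,5,6,7,12,13,14,15,20,21,22,23,28,29,30,31): 0⊕1⊕1⊕1⊕0⊕1⊕1⊕0⊕1⊕1⊕0⊕1⊕0⊕0⊕1⊕1 = 0
s8 (pos 8,9,10,11,12,13,14,15,24,25,26,27,28,29,30,31): 0⊕1⊕1⊕1⊕0⊕1⊕1⊕0⊕0⊕0⊕1⊕1⊕0⊕0⊕1⊕1 = 1
s16 (pos 16,17,18,19,20,21,22,23,24,25,26,27,28,29,30,31): 0⊕1⊕0⊕1⊕1⊕1⊕0⊕1⊕0⊕0⊕1⊕1⊕0⊕0⊕1⊕1 = 1
Syndrome s16…s1 = 11011 → error at position 27.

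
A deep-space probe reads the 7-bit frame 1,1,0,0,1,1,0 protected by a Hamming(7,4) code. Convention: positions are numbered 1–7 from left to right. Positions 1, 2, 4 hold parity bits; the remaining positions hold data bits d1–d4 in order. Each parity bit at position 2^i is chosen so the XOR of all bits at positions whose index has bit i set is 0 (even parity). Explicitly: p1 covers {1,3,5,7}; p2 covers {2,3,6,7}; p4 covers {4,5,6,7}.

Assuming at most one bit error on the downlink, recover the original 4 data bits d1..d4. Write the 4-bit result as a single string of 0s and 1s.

s1 (pos 1,3,5,7): 1⊕0⊕1⊕0 = 0
s2 (pos 2,3,6,7): 1⊕0⊕1⊕0 = 0
s4 (pos 4,5,6,7): 0⊕1⊕1⊕0 = 0
Syndrome s4…s1 = 000 → no error.
Read data bits from positions 3,5,6,7: 0110

0110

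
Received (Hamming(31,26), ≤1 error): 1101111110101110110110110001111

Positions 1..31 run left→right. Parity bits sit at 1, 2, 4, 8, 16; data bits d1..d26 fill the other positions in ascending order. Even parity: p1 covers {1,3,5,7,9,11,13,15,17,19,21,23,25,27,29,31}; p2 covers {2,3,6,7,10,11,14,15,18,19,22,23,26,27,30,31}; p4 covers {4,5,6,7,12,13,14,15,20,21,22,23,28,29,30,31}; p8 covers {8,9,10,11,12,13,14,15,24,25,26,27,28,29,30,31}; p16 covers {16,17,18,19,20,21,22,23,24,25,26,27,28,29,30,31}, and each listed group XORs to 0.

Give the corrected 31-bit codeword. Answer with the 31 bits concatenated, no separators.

1101111010101110110110110001111

s1 (pos 1,3,5,7,9,11,13,15,17,19,21,23,25,27,29,31): 1⊕0⊕1⊕1⊕1⊕1⊕1⊕1⊕1⊕0⊕1⊕1⊕0⊕0⊕1⊕1 = 0
s2 (pos 2,3,6,7,10,11,14,15,18,19,22,23,26,27,30,31): 1⊕0⊕1⊕1⊕0⊕1⊕1⊕1⊕1⊕0⊕0⊕1⊕0⊕0⊕1⊕1 = 0
s4 (pos 4,5,6,7,12,13,14,15,20,21,22,23,28,29,30,31): 1⊕1⊕1⊕1⊕0⊕1⊕1⊕1⊕1⊕1⊕0⊕1⊕1⊕1⊕1⊕1 = 0
s8 (pos 8,9,10,11,12,13,14,15,24,25,26,27,28,29,30,31): 1⊕1⊕0⊕1⊕0⊕1⊕1⊕1⊕1⊕0⊕0⊕0⊕1⊕1⊕1⊕1 = 1
s16 (pos 16,17,18,19,20,21,22,23,24,25,26,27,28,29,30,31): 0⊕1⊕1⊕0⊕1⊕1⊕0⊕1⊕1⊕0⊕0⊕0⊕1⊕1⊕1⊕1 = 0
Syndrome s16…s1 = 01000 → error at position 8.
Flip position 8: 1101111110101110110110110001111 → 1101111010101110110110110001111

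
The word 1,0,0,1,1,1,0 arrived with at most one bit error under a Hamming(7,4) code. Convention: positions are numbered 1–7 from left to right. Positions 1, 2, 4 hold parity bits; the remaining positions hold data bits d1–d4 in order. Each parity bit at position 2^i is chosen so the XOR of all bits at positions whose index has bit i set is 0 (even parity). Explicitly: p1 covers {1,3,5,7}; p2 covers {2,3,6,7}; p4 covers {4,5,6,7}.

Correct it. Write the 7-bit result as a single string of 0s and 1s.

1001100

s1 (pos 1,3,5,7): 1⊕0⊕1⊕0 = 0
s2 (pos 2,3,6,7): 0⊕0⊕1⊕0 = 1
s4 (pos 4,5,6,7): 1⊕1⊕1⊕0 = 1
Syndrome s4…s1 = 110 → error at position 6.
Flip position 6: 1001110 → 1001100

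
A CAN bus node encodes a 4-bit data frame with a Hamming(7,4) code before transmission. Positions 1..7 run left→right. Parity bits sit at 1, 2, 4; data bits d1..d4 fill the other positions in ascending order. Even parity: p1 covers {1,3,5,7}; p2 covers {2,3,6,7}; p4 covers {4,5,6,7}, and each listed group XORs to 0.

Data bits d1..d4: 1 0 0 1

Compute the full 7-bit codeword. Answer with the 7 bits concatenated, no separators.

0011001

Place data at non-parity positions: p1 p2 1 p4 0 0 1
p1 (pos 1,3,5,7): XOR of data positions = 1⊕0⊕1 = 0
p2 (pos 2,3,6,7): XOR of data positions = 1⊕0⊕1 = 0
p4 (pos 4,5,6,7): XOR of data positions = 0⊕0⊕1 = 1
Codeword: 0011001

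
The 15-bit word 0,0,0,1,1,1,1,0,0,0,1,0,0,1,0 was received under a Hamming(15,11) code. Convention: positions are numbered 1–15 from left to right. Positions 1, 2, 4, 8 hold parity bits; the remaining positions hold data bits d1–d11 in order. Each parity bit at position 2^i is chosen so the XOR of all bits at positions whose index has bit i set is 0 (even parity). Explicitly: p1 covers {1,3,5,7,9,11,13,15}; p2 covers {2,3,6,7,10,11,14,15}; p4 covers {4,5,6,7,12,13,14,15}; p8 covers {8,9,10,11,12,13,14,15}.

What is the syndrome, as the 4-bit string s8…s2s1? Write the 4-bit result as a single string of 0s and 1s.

0101

s1 (pos 1,3,5,7,9,11,13,15): 0⊕0⊕1⊕1⊕0⊕1⊕0⊕0 = 1
s2 (pos 2,3,6,7,10,11,14,15): 0⊕0⊕1⊕1⊕0⊕1⊕1⊕0 = 0
s4 (pos 4,5,6,7,12,13,14,15): 1⊕1⊕1⊕1⊕0⊕0⊕1⊕0 = 1
s8 (pos 8,9,10,11,12,13,14,15): 0⊕0⊕0⊕1⊕0⊕0⊕1⊕0 = 0
Syndrome s8…s1 = 0101 → error at position 5.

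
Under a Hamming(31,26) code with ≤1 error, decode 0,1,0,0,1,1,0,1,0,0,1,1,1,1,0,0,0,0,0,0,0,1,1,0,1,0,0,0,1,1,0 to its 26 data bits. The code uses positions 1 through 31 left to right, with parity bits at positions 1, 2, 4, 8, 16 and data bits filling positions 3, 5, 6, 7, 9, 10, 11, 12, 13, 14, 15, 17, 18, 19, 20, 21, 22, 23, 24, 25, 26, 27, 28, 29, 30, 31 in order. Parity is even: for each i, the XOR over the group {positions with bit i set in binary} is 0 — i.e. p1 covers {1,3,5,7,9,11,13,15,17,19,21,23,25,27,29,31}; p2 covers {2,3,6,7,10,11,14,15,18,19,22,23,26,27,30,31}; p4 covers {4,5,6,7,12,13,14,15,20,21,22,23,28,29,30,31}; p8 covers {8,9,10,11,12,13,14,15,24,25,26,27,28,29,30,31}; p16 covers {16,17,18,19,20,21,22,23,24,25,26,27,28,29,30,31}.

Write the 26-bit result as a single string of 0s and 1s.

s1 (pos 1,3,5,7,9,11,13,15,17,19,21,23,25,27,29,31): 0⊕0⊕1⊕0⊕0⊕1⊕1⊕0⊕0⊕0⊕0⊕1⊕1⊕0⊕1⊕0 = 0
s2 (pos 2,3,6,7,10,11,14,15,18,19,22,23,26,27,30,31): 1⊕0⊕1⊕0⊕0⊕1⊕1⊕0⊕0⊕0⊕1⊕1⊕0⊕0⊕1⊕0 = 1
s4 (pos 4,5,6,7,12,13,14,15,20,21,22,23,28,29,30,31): 0⊕1⊕1⊕0⊕1⊕1⊕1⊕0⊕0⊕0⊕1⊕1⊕0⊕1⊕1⊕0 = 1
s8 (pos 8,9,10,11,12,13,14,15,24,25,26,27,28,29,30,31): 1⊕0⊕0⊕1⊕1⊕1⊕1⊕0⊕0⊕1⊕0⊕0⊕0⊕1⊕1⊕0 = 0
s16 (pos 16,17,18,19,20,21,22,23,24,25,26,27,28,29,30,31): 0⊕0⊕0⊕0⊕0⊕0⊕1⊕1⊕0⊕1⊕0⊕0⊕0⊕1⊕1⊕0 = 1
Syndrome s16…s1 = 10110 → error at position 22.
Flip position 22: 0100110100111100000001101000110 → 0100110100111100000000101000110
Read data bits from positions 3,5,6,7,9,10,11,12,13,14,15,17,18,19,20,21,22,23,24,25,26,27,28,29,30,31: 01100011110000000101000110

01100011110000000101000110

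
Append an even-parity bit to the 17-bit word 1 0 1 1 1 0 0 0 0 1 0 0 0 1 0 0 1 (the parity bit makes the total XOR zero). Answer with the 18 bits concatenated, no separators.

XOR of the 17 data bits: 1⊕0⊕1⊕1⊕1⊕0⊕0⊕0⊕0⊕1⊕0⊕0⊕0⊕1⊕0⊕0⊕1 = 1
Parity bit = 1 (so all 18 bits XOR to 0).

101110000100010011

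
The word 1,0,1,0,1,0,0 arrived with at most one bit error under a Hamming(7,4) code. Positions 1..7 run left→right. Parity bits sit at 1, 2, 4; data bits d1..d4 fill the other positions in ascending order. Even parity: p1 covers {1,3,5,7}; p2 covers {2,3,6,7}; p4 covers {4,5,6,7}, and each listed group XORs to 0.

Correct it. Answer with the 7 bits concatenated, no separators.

1010101

s1 (pos 1,3,5,7): 1⊕1⊕1⊕0 = 1
s2 (pos 2,3,6,7): 0⊕1⊕0⊕0 = 1
s4 (pos 4,5,6,7): 0⊕1⊕0⊕0 = 1
Syndrome s4…s1 = 111 → error at position 7.
Flip position 7: 1010100 → 1010101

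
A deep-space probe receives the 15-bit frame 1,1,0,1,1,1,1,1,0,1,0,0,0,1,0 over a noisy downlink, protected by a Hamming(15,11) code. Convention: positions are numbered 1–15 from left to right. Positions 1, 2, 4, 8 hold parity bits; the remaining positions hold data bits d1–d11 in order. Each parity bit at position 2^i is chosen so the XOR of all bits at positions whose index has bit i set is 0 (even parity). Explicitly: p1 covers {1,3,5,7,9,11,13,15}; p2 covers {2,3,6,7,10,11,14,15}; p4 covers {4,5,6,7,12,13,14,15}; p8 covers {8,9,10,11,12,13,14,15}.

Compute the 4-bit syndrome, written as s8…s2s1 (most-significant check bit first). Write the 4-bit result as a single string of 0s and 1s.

1111

s1 (pos 1,3,5,7,9,11,13,15): 1⊕0⊕1⊕1⊕0⊕0⊕0⊕0 = 1
s2 (pos 2,3,6,7,10,11,14,15): 1⊕0⊕1⊕1⊕1⊕0⊕1⊕0 = 1
s4 (pos 4,5,6,7,12,13,14,15): 1⊕1⊕1⊕1⊕0⊕0⊕1⊕0 = 1
s8 (pos 8,9,10,11,12,13,14,15): 1⊕0⊕1⊕0⊕0⊕0⊕1⊕0 = 1
Syndrome s8…s1 = 1111 → error at position 15.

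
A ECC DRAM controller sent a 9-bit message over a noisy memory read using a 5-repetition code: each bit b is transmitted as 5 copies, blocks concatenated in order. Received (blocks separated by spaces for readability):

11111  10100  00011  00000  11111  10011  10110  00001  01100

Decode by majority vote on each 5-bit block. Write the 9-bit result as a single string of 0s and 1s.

Block 1 (11111): 5 ones → 1
Block 2 (10100): 2 ones → 0
Block 3 (00011): 2 ones → 0
Block 4 (00000): 0 ones → 0
Block 5 (11111): 5 ones → 1
Block 6 (10011): 3 ones → 1
Block 7 (10110): 3 ones → 1
Block 8 (00001): 1 one → 0
Block 9 (01100): 2 ones → 0

100011100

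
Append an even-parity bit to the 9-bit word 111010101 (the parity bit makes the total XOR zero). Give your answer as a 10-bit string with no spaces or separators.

1110101010

XOR of the 9 data bits: 1⊕1⊕1⊕0⊕1⊕0⊕1⊕0⊕1 = 0
Parity bit = 0 (so all 10 bits XOR to 0).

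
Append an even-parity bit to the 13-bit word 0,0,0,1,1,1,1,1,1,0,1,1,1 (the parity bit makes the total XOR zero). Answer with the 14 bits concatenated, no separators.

XOR of the 13 data bits: 0⊕0⊕0⊕1⊕1⊕1⊕1⊕1⊕1⊕0⊕1⊕1⊕1 = 1
Parity bit = 1 (so all 14 bits XOR to 0).

00011111101111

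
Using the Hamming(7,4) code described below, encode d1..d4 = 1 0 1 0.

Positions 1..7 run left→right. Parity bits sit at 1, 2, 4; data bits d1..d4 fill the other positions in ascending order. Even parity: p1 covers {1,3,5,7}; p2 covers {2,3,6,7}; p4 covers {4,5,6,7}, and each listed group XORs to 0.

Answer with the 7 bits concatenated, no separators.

1011010

Place data at non-parity positions: p1 p2 1 p4 0 1 0
p1 (pos 1,3,5,7): XOR of data positions = 1⊕0⊕0 = 1
p2 (pos 2,3,6,7): XOR of data positions = 1⊕1⊕0 = 0
p4 (pos 4,5,6,7): XOR of data positions = 0⊕1⊕0 = 1
Codeword: 1011010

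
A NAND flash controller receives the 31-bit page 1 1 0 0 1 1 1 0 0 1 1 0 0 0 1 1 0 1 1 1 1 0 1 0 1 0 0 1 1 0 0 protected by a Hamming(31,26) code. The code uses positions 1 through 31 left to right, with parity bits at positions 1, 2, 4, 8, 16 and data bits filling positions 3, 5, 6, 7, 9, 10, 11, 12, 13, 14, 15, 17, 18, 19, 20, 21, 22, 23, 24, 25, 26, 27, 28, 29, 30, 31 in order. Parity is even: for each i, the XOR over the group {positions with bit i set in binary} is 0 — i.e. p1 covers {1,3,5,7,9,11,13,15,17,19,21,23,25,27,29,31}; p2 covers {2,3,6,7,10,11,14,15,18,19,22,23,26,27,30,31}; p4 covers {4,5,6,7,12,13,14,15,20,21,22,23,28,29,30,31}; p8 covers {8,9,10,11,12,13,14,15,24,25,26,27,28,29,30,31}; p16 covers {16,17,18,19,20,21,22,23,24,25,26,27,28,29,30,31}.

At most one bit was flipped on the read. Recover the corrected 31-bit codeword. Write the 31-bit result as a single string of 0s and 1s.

s1 (pos 1,3,5,7,9,11,13,15,17,19,21,23,25,27,29,31): 1⊕0⊕1⊕1⊕0⊕1⊕0⊕1⊕0⊕1⊕1⊕1⊕1⊕0⊕1⊕0 = 0
s2 (pos 2,3,6,7,10,11,14,15,18,19,22,23,26,27,30,31): 1⊕0⊕1⊕1⊕1⊕1⊕0⊕1⊕1⊕1⊕0⊕1⊕0⊕0⊕0⊕0 = 1
s4 (pos 4,5,6,7,12,13,14,15,20,21,22,23,28,29,30,31): 0⊕1⊕1⊕1⊕0⊕0⊕0⊕1⊕1⊕1⊕0⊕1⊕1⊕1⊕0⊕0 = 1
s8 (pos 8,9,10,11,12,13,14,15,24,25,26,27,28,29,30,31): 0⊕0⊕1⊕1⊕0⊕0⊕0⊕1⊕0⊕1⊕0⊕0⊕1⊕1⊕0⊕0 = 0
s16 (pos 16,17,18,19,20,21,22,23,24,25,26,27,28,29,30,31): 1⊕0⊕1⊕1⊕1⊕1⊕0⊕1⊕0⊕1⊕0⊕0⊕1⊕1⊕0⊕0 = 1
Syndrome s16…s1 = 10110 → error at position 22.
Flip position 22: 1100111001100011011110101001100 → 1100111001100011011111101001100

1100111001100011011111101001100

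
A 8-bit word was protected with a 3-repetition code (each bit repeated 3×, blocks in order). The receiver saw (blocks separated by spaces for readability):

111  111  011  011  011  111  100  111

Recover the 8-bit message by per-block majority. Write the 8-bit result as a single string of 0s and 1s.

Block 1 (111): 3 ones → 1
Block 2 (111): 3 ones → 1
Block 3 (011): 2 ones → 1
Block 4 (011): 2 ones → 1
Block 5 (011): 2 ones → 1
Block 6 (111): 3 ones → 1
Block 7 (100): 1 one → 0
Block 8 (111): 3 ones → 1

11111101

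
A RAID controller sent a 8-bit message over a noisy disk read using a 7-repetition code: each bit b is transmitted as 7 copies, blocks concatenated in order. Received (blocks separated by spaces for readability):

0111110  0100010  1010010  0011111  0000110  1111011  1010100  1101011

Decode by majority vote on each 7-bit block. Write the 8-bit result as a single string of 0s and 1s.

Block 1 (0111110): 5 ones → 1
Block 2 (0100010): 2 ones → 0
Block 3 (1010010): 3 ones → 0
Block 4 (0011111): 5 ones → 1
Block 5 (0000110): 2 ones → 0
Block 6 (1111011): 6 ones → 1
Block 7 (1010100): 3 ones → 0
Block 8 (1101011): 5 ones → 1

10010101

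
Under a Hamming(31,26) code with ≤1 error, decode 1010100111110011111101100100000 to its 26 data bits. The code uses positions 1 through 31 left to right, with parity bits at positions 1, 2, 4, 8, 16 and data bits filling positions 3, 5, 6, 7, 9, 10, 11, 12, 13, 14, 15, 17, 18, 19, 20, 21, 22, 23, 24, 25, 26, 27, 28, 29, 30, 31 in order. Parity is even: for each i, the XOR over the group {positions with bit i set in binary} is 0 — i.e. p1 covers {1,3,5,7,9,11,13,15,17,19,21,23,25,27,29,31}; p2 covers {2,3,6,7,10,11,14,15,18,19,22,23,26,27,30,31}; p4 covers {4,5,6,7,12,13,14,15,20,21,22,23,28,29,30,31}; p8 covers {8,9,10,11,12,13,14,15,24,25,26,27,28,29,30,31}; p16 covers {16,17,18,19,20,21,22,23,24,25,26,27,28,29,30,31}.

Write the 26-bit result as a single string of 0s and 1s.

s1 (pos 1,3,5,7,9,11,13,15,17,19,21,23,25,27,29,31): 1⊕1⊕1⊕0⊕1⊕1⊕0⊕1⊕1⊕1⊕0⊕1⊕0⊕0⊕0⊕0 = 1
s2 (pos 2,3,6,7,10,11,14,15,18,19,22,23,26,27,30,31): 0⊕1⊕0⊕0⊕1⊕1⊕0⊕1⊕1⊕1⊕1⊕1⊕1⊕0⊕0⊕0 = 1
s4 (pos 4,5,6,7,12,13,14,15,20,21,22,23,28,29,30,31): 0⊕1⊕0⊕0⊕1⊕0⊕0⊕1⊕1⊕0⊕1⊕1⊕0⊕0⊕0⊕0 = 0
s8 (pos 8,9,10,11,12,13,14,15,24,25,26,27,28,29,30,31): 1⊕1⊕1⊕1⊕1⊕0⊕0⊕1⊕0⊕0⊕1⊕0⊕0⊕0⊕0⊕0 = 1
s16 (pos 16,17,18,19,20,21,22,23,24,25,26,27,28,29,30,31): 1⊕1⊕1⊕1⊕1⊕0⊕1⊕1⊕0⊕0⊕1⊕0⊕0⊕0⊕0⊕0 = 0
Syndrome s16…s1 = 01011 → error at position 11.
Flip position 11: 1010100111110011111101100100000 → 1010100111010011111101100100000
Read data bits from positions 3,5,6,7,9,10,11,12,13,14,15,17,18,19,20,21,22,23,24,25,26,27,28,29,30,31: 11001101001111101100100000

11001101001111101100100000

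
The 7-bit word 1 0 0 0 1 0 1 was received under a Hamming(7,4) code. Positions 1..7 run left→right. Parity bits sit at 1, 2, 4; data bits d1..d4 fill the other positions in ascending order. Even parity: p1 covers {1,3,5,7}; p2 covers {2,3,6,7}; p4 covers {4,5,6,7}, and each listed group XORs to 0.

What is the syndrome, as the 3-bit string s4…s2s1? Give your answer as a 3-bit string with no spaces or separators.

011

s1 (pos 1,3,5,7): 1⊕0⊕1⊕1 = 1
s2 (pos 2,3,6,7): 0⊕0⊕0⊕1 = 1
s4 (pos 4,5,6,7): 0⊕1⊕0⊕1 = 0
Syndrome s4…s1 = 011 → error at position 3.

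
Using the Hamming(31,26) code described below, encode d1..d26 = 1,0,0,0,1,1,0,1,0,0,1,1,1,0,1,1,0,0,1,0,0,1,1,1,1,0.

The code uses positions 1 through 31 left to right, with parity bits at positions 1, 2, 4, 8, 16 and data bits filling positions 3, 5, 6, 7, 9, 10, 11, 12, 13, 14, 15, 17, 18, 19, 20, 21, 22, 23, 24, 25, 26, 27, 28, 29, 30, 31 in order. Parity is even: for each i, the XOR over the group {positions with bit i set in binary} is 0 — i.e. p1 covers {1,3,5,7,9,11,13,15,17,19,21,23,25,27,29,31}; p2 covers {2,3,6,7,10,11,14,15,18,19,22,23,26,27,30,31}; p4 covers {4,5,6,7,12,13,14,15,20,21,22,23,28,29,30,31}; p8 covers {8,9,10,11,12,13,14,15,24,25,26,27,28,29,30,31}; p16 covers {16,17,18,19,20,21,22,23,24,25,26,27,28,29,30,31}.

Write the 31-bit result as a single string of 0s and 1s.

1011000111010011110110010011110

Place data at non-parity positions: p1 p2 1 p4 0 0 0 p8 1 1 0 1 0 0 1 p16 1 1 0 1 1 0 0 1 0 0 1 1 1 1 0
p1 (pos 1,3,5,7,9,11,13,15,17,19,21,23,25,27,29,31): XOR of data positions = 1⊕0⊕0⊕1⊕0⊕0⊕1⊕1⊕0⊕1⊕0⊕0⊕1⊕1⊕0 = 1
p2 (pos 2,3,6,7,10,11,14,15,18,19,22,23,26,27,30,31): XOR of data positions = 1⊕0⊕0⊕1⊕0⊕0⊕1⊕1⊕0⊕0⊕0⊕0⊕1⊕1⊕0 = 0
p4 (pos 4,5,6,7,12,13,14,15,20,21,22,23,28,29,30,31): XOR of data positions = 0⊕0⊕0⊕1⊕0⊕0⊕1⊕1⊕1⊕0⊕0⊕1⊕1⊕1⊕0 = 1
p8 (pos 8,9,10,11,12,13,14,15,24,25,26,27,28,29,30,31): XOR of data positions = 1⊕1⊕0⊕1⊕0⊕0⊕1⊕1⊕0⊕0⊕1⊕1⊕1⊕1⊕0 = 1
p16 (pos 16,17,18,19,20,21,22,23,24,25,26,27,28,29,30,31): XOR of data positions = 1⊕1⊕0⊕1⊕1⊕0⊕0⊕1⊕0⊕0⊕1⊕1⊕1⊕1⊕0 = 1
Codeword: 1011000111010011110110010011110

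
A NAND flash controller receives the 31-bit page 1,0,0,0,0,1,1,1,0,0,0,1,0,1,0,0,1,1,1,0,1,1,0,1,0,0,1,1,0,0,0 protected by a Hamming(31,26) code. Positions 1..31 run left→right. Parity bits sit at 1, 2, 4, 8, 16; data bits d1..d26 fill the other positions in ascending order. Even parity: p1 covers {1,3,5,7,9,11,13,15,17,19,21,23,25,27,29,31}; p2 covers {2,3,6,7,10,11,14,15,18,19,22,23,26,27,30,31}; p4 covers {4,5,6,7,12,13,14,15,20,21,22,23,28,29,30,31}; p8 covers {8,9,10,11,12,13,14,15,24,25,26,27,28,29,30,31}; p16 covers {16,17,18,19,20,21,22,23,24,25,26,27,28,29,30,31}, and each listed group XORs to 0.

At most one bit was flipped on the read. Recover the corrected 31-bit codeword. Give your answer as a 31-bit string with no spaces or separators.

s1 (pos 1,3,5,7,9,11,13,15,17,19,21,23,25,27,29,31): 1⊕0⊕0⊕1⊕0⊕0⊕0⊕0⊕1⊕1⊕1⊕0⊕0⊕1⊕0⊕0 = 0
s2 (pos 2,3,6,7,10,11,14,15,18,19,22,23,26,27,30,31): 0⊕0⊕1⊕1⊕0⊕0⊕1⊕0⊕1⊕1⊕1⊕0⊕0⊕1⊕0⊕0 = 1
s4 (pos 4,5,6,7,12,13,14,15,20,21,22,23,28,29,30,31): 0⊕0⊕1⊕1⊕1⊕0⊕1⊕0⊕0⊕1⊕1⊕0⊕1⊕0⊕0⊕0 = 1
s8 (pos 8,9,10,11,12,13,14,15,24,25,26,27,28,29,30,31): 1⊕0⊕0⊕0⊕1⊕0⊕1⊕0⊕1⊕0⊕0⊕1⊕1⊕0⊕0⊕0 = 0
s16 (pos 16,17,18,19,20,21,22,23,24,25,26,27,28,29,30,31): 0⊕1⊕1⊕1⊕0⊕1⊕1⊕0⊕1⊕0⊕0⊕1⊕1⊕0⊕0⊕0 = 0
Syndrome s16…s1 = 00110 → error at position 6.
Flip position 6: 1000011100010100111011010011000 → 1000001100010100111011010011000

1000001100010100111011010011000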